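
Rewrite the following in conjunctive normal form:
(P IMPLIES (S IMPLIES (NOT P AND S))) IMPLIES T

(P OR T) AND (S OR T)

(P IMPLIES (S IMPLIES (NOT P AND S))) IMPLIES T
⇔ NOT (P IMPLIES (S IMPLIES (NOT P AND S))) OR T   [eliminate IMPLIES]
⇔ NOT (NOT P OR (S IMPLIES (NOT P AND S))) OR T   [eliminate IMPLIES]
⇔ NOT (NOT P OR NOT S OR (NOT P AND S)) OR T   [eliminate IMPLIES]
⇔ (NOT NOT P AND NOT NOT S AND NOT (NOT P AND S)) OR T   [De Morgan]
⇔ (P AND NOT NOT S AND NOT (NOT P AND S)) OR T   [double negation]
⇔ (P AND S AND NOT (NOT P AND S)) OR T   [double negation]
⇔ (P AND S AND (NOT NOT P OR NOT S)) OR T   [De Morgan]
⇔ (P AND S AND (P OR NOT S)) OR T   [double negation]
⇔ (P OR T) AND (S OR T) AND (P OR NOT S OR T)   [distribute OR over AND]
⇔ (P OR T) AND (S OR T)   [simplify]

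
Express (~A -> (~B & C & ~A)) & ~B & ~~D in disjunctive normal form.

(~A -> (~B & C & ~A)) & ~B & ~~D
≡ (~~A | (~B & C & ~A)) & ~B & ~~D   — eliminate ->
≡ (A | (~B & C & ~A)) & ~B & ~~D   — double negation
≡ (A | (~B & C & ~A)) & ~B & D   — double negation
≡ (A & ~B & D) | (~B & C & ~A & ~B & D)   — distribute & over |
≡ (A & ~B & D) | (~B & C & ~A & D)   — simplify

(A & ~B & D) | (~B & C & ~A & D)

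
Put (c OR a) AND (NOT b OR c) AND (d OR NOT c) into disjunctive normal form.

(c OR a) AND (NOT b OR c) AND (d OR NOT c)
≡ (c AND NOT b AND d) OR (c AND NOT b AND NOT c) OR (c AND c AND d) OR (c AND c AND NOT c) OR (a AND NOT b AND d) OR (a AND NOT b AND NOT c) OR (a AND c AND d) OR (a AND c AND NOT c)   [distribute AND over OR]
≡ (c AND d) OR (a AND NOT b AND d) OR (a AND NOT b AND NOT c)   [simplify]

(c AND d) OR (a AND NOT b AND d) OR (a AND NOT b AND NOT c)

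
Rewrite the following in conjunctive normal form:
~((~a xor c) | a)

~((~a xor c) | a)
= ~(((~a | c) & ~(~a & c)) | a)   — expand xor
= ~((~a | c) & ~(~a & c)) & ~a   — De Morgan
= (~(~a | c) | ~~(~a & c)) & ~a   — De Morgan
= ((~~a & ~c) | ~~(~a & c)) & ~a   — De Morgan
= ((a & ~c) | ~~(~a & c)) & ~a   — double negation
= ((a & ~c) | (~a & c)) & ~a   — double negation
= (a | ~a) & (a | c) & (~c | ~a) & (~c | c) & ~a   — distribute | over &
= (a | c) & ~a   — simplify

(a | c) & ~a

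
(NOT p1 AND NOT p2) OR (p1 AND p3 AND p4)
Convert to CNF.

(NOT p1 OR p3) AND (NOT p1 OR p4) AND (NOT p2 OR p1) AND (NOT p2 OR p3) AND (NOT p2 OR p4)

(NOT p1 AND NOT p2) OR (p1 AND p3 AND p4)
≡ (NOT p1 OR p1) AND (NOT p1 OR p3) AND (NOT p1 OR p4) AND (NOT p2 OR p1) AND (NOT p2 OR p3) AND (NOT p2 OR p4)   — distribute OR over AND
≡ (NOT p1 OR p3) AND (NOT p1 OR p4) AND (NOT p2 OR p1) AND (NOT p2 OR p3) AND (NOT p2 OR p4)   — simplify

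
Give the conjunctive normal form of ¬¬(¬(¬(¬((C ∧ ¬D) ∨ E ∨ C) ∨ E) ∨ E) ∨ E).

¬¬(¬(¬(¬((C ∧ ¬D) ∨ E ∨ C) ∨ E) ∨ E) ∨ E)
≡ ¬(¬(¬((C ∧ ¬D) ∨ E ∨ C) ∨ E) ∨ E) ∨ E   (double negation)
≡ (¬¬(¬((C ∧ ¬D) ∨ E ∨ C) ∨ E) ∧ ¬E) ∨ E   (De Morgan)
≡ ((¬((C ∧ ¬D) ∨ E ∨ C) ∨ E) ∧ ¬E) ∨ E   (double negation)
≡ (((¬(C ∧ ¬D) ∧ ¬E ∧ ¬C) ∨ E) ∧ ¬E) ∨ E   (De Morgan)
≡ ((((¬C ∨ ¬¬D) ∧ ¬E ∧ ¬C) ∨ E) ∧ ¬E) ∨ E   (De Morgan)
≡ ((((¬C ∨ D) ∧ ¬E ∧ ¬C) ∨ E) ∧ ¬E) ∨ E   (double negation)
≡ (¬C ∨ D ∨ E ∨ E) ∧ (¬E ∨ E ∨ E) ∧ (¬C ∨ E ∨ E) ∧ (¬E ∨ E)   (distribute ∨ over ∧)
≡ ¬C ∨ E   (simplify)

¬C ∨ E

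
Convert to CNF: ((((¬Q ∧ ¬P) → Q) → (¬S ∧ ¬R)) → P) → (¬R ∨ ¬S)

(¬Q ∨ ¬S ∨ ¬R) ∧ (¬P ∨ ¬S ∨ ¬R)

((((¬Q ∧ ¬P) → Q) → (¬S ∧ ¬R)) → P) → (¬R ∨ ¬S)
⇔ ¬((((¬Q ∧ ¬P) → Q) → (¬S ∧ ¬R)) → P) ∨ ¬R ∨ ¬S   [eliminate →]
⇔ ¬(¬(((¬Q ∧ ¬P) → Q) → (¬S ∧ ¬R)) ∨ P) ∨ ¬R ∨ ¬S   [eliminate →]
⇔ ¬(¬(¬((¬Q ∧ ¬P) → Q) ∨ (¬S ∧ ¬R)) ∨ P) ∨ ¬R ∨ ¬S   [eliminate →]
⇔ ¬(¬(¬(¬(¬Q ∧ ¬P) ∨ Q) ∨ (¬S ∧ ¬R)) ∨ P) ∨ ¬R ∨ ¬S   [eliminate →]
⇔ (¬¬(¬(¬(¬Q ∧ ¬P) ∨ Q) ∨ (¬S ∧ ¬R)) ∧ ¬P) ∨ ¬R ∨ ¬S   [De Morgan]
⇔ ((¬(¬(¬Q ∧ ¬P) ∨ Q) ∨ (¬S ∧ ¬R)) ∧ ¬P) ∨ ¬R ∨ ¬S   [double negation]
⇔ (((¬¬(¬Q ∧ ¬P) ∧ ¬Q) ∨ (¬S ∧ ¬R)) ∧ ¬P) ∨ ¬R ∨ ¬S   [De Morgan]
⇔ (((¬Q ∧ ¬P ∧ ¬Q) ∨ (¬S ∧ ¬R)) ∧ ¬P) ∨ ¬R ∨ ¬S   [double negation]
⇔ (¬Q ∨ ¬S ∨ ¬R ∨ ¬S) ∧ (¬Q ∨ ¬R ∨ ¬R ∨ ¬S) ∧ (¬P ∨ ¬S ∨ ¬R ∨ ¬S) ∧ (¬P ∨ ¬R ∨ ¬R ∨ ¬S) ∧ (¬Q ∨ ¬S ∨ ¬R ∨ ¬S) ∧ (¬Q ∨ ¬R ∨ ¬R ∨ ¬S) ∧ (¬P ∨ ¬R ∨ ¬S)   [distribute ∨ over ∧]
⇔ (¬Q ∨ ¬S ∨ ¬R) ∧ (¬P ∨ ¬S ∨ ¬R)   [simplify]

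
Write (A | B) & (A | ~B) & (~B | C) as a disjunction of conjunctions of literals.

(A & ~B) | (A & C)

(A | B) & (A | ~B) & (~B | C)
≡ (A & A & ~B) | (A & A & C) | (A & ~B & ~B) | (A & ~B & C) | (B & A & ~B) | (B & A & C) | (B & ~B & ~B) | (B & ~B & C)   [distribute & over |]
≡ (A & ~B) | (A & C)   [simplify]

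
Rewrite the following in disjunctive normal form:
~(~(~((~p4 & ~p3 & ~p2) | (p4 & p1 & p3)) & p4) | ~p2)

(p4 & ~p1 & p2) | (p4 & ~p3 & p2)

~(~(~((~p4 & ~p3 & ~p2) | (p4 & p1 & p3)) & p4) | ~p2)
⇔ ~~(~((~p4 & ~p3 & ~p2) | (p4 & p1 & p3)) & p4) & ~~p2   (De Morgan)
⇔ ~((~p4 & ~p3 & ~p2) | (p4 & p1 & p3)) & p4 & ~~p2   (double negation)
⇔ ~(~p4 & ~p3 & ~p2) & ~(p4 & p1 & p3) & p4 & ~~p2   (De Morgan)
⇔ (~~p4 | ~~p3 | ~~p2) & ~(p4 & p1 & p3) & p4 & ~~p2   (De Morgan)
⇔ (p4 | ~~p3 | ~~p2) & ~(p4 & p1 & p3) & p4 & ~~p2   (double negation)
⇔ (p4 | p3 | ~~p2) & ~(p4 & p1 & p3) & p4 & ~~p2   (double negation)
⇔ (p4 | p3 | p2) & ~(p4 & p1 & p3) & p4 & ~~p2   (double negation)
⇔ (p4 | p3 | p2) & (~p4 | ~p1 | ~p3) & p4 & ~~p2   (De Morgan)
⇔ (p4 | p3 | p2) & (~p4 | ~p1 | ~p3) & p4 & p2   (double negation)
⇔ (p4 & ~p4 & p4 & p2) | (p4 & ~p1 & p4 & p2) | (p4 & ~p3 & p4 & p2) | (p3 & ~p4 & p4 & p2) | (p3 & ~p1 & p4 & p2) | (p3 & ~p3 & p4 & p2) | (p2 & ~p4 & p4 & p2) | (p2 & ~p1 & p4 & p2) | (p2 & ~p3 & p4 & p2)   (distribute & over |)
⇔ (p4 & ~p1 & p2) | (p4 & ~p3 & p2)   (simplify)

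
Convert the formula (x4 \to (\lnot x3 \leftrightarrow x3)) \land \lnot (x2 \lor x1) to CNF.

(\lnot x4 \lor x3) \land (\lnot x4 \lor \lnot x3) \land \lnot x2 \land \lnot x1

(x4 \to (\lnot x3 \leftrightarrow x3)) \land \lnot (x2 \lor x1)
≡ (\lnot x4 \lor (\lnot x3 \leftrightarrow x3)) \land \lnot (x2 \lor x1)   — eliminate \to
≡ (\lnot x4 \lor ((\lnot x3 \to x3) \land (x3 \to \lnot x3))) \land \lnot (x2 \lor x1)   — eliminate \leftrightarrow
≡ (\lnot x4 \lor ((\lnot \lnot x3 \lor x3) \land (x3 \to \lnot x3))) \land \lnot (x2 \lor x1)   — eliminate \to
≡ (\lnot x4 \lor ((\lnot \lnot x3 \lor x3) \land (\lnot x3 \lor \lnot x3))) \land \lnot (x2 \lor x1)   — eliminate \to
≡ (\lnot x4 \lor ((x3 \lor x3) \land (\lnot x3 \lor \lnot x3))) \land \lnot (x2 \lor x1)   — double negation
≡ (\lnot x4 \lor ((x3 \lor x3) \land (\lnot x3 \lor \lnot x3))) \land \lnot x2 \land \lnot x1   — De Morgan
≡ (\lnot x4 \lor x3 \lor x3) \land (\lnot x4 \lor \lnot x3 \lor \lnot x3) \land \lnot x2 \land \lnot x1   — distribute \lor over \land
≡ (\lnot x4 \lor x3) \land (\lnot x4 \lor \lnot x3) \land \lnot x2 \land \lnot x1   — simplify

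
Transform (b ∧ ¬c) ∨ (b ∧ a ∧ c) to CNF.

(b ∧ ¬c) ∨ (b ∧ a ∧ c)
≡ (b ∨ b) ∧ (b ∨ a) ∧ (b ∨ c) ∧ (¬c ∨ b) ∧ (¬c ∨ a) ∧ (¬c ∨ c)   (distribute ∨ over ∧)
≡ b ∧ (¬c ∨ a)   (simplify)

b ∧ (¬c ∨ a)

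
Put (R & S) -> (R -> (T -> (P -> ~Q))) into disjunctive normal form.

~R | ~S | ~T | ~P | ~Q

(R & S) -> (R -> (T -> (P -> ~Q)))
⇔ ~(R & S) | (R -> (T -> (P -> ~Q)))   [eliminate ->]
⇔ ~(R & S) | ~R | (T -> (P -> ~Q))   [eliminate ->]
⇔ ~(R & S) | ~R | ~T | (P -> ~Q)   [eliminate ->]
⇔ ~(R & S) | ~R | ~T | ~P | ~Q   [eliminate ->]
⇔ ~R | ~S | ~R | ~T | ~P | ~Q   [De Morgan]
⇔ ~R | ~S | ~T | ~P | ~Q   [simplify]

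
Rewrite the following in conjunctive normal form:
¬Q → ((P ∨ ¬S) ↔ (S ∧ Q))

¬Q → ((P ∨ ¬S) ↔ (S ∧ Q))
⇔ ¬¬Q ∨ ((P ∨ ¬S) ↔ (S ∧ Q))
⇔ ¬¬Q ∨ (((P ∨ ¬S) → (S ∧ Q)) ∧ ((S ∧ Q) → (P ∨ ¬S)))
⇔ ¬¬Q ∨ ((¬(P ∨ ¬S) ∨ (S ∧ Q)) ∧ ((S ∧ Q) → (P ∨ ¬S)))
⇔ ¬¬Q ∨ ((¬(P ∨ ¬S) ∨ (S ∧ Q)) ∧ (¬(S ∧ Q) ∨ P ∨ ¬S))
⇔ Q ∨ ((¬(P ∨ ¬S) ∨ (S ∧ Q)) ∧ (¬(S ∧ Q) ∨ P ∨ ¬S))
⇔ Q ∨ (((¬P ∧ ¬¬S) ∨ (S ∧ Q)) ∧ (¬(S ∧ Q) ∨ P ∨ ¬S))
⇔ Q ∨ (((¬P ∧ S) ∨ (S ∧ Q)) ∧ (¬(S ∧ Q) ∨ P ∨ ¬S))
⇔ Q ∨ (((¬P ∧ S) ∨ (S ∧ Q)) ∧ (¬S ∨ ¬Q ∨ P ∨ ¬S))
⇔ (Q ∨ ¬P ∨ S) ∧ (Q ∨ ¬P ∨ Q) ∧ (Q ∨ S ∨ S) ∧ (Q ∨ S ∨ Q) ∧ (Q ∨ ¬S ∨ ¬Q ∨ P ∨ ¬S)
⇔ (Q ∨ ¬P) ∧ (Q ∨ S)

(Q ∨ ¬P) ∧ (Q ∨ S)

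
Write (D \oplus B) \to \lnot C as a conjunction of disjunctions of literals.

(D \oplus B) \to \lnot C
⇔ \lnot (D \oplus B) \lor \lnot C   — eliminate \to
⇔ \lnot ((D \lor B) \land \lnot (D \land B)) \lor \lnot C   — expand \oplus
⇔ \lnot (D \lor B) \lor \lnot \lnot (D \land B) \lor \lnot C   — De Morgan
⇔ (\lnot D \land \lnot B) \lor \lnot \lnot (D \land B) \lor \lnot C   — De Morgan
⇔ (\lnot D \land \lnot B) \lor (D \land B) \lor \lnot C   — double negation
⇔ (\lnot D \lor D \lor \lnot C) \land (\lnot D \lor B \lor \lnot C) \land (\lnot B \lor D \lor \lnot C) \land (\lnot B \lor B \lor \lnot C)   — distribute \lor over \land
⇔ (\lnot D \lor B \lor \lnot C) \land (\lnot B \lor D \lor \lnot C)   — simplify

(\lnot D \lor B \lor \lnot C) \land (\lnot B \lor D \lor \lnot C)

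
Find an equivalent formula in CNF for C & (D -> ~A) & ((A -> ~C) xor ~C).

C & (D -> ~A) & ((A -> ~C) xor ~C)
⇔ C & (~D | ~A) & ((A -> ~C) xor ~C)
⇔ C & (~D | ~A) & ((A -> ~C) | ~C) & ~((A -> ~C) & ~C)
⇔ C & (~D | ~A) & (~A | ~C | ~C) & ~((A -> ~C) & ~C)
⇔ C & (~D | ~A) & (~A | ~C | ~C) & ~((~A | ~C) & ~C)
⇔ C & (~D | ~A) & (~A | ~C | ~C) & (~(~A | ~C) | ~~C)
⇔ C & (~D | ~A) & (~A | ~C | ~C) & ((~~A & ~~C) | ~~C)
⇔ C & (~D | ~A) & (~A | ~C | ~C) & ((A & ~~C) | ~~C)
⇔ C & (~D | ~A) & (~A | ~C | ~C) & ((A & C) | ~~C)
⇔ C & (~D | ~A) & (~A | ~C | ~C) & ((A & C) | C)
⇔ C & (~D | ~A) & (~A | ~C | ~C) & (A | C) & (C | C)
⇔ C & (~D | ~A) & (~A | ~C)

C & (~D | ~A) & (~A | ~C)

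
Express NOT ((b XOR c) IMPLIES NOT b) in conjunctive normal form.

NOT ((b XOR c) IMPLIES NOT b)
⇔ NOT (NOT (b XOR c) OR NOT b)
⇔ NOT (NOT ((b OR c) AND NOT (b AND c)) OR NOT b)
⇔ NOT NOT ((b OR c) AND NOT (b AND c)) AND NOT NOT b
⇔ (b OR c) AND NOT (b AND c) AND NOT NOT b
⇔ (b OR c) AND (NOT b OR NOT c) AND NOT NOT b
⇔ (b OR c) AND (NOT b OR NOT c) AND b
⇔ (NOT b OR NOT c) AND b

(NOT b OR NOT c) AND b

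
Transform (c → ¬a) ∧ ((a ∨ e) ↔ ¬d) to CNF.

(¬c ∨ ¬a) ∧ (¬a ∨ ¬d) ∧ (¬e ∨ ¬d) ∧ (d ∨ a ∨ e)

(c → ¬a) ∧ ((a ∨ e) ↔ ¬d)
≡ (¬c ∨ ¬a) ∧ ((a ∨ e) ↔ ¬d)   [eliminate →]
≡ (¬c ∨ ¬a) ∧ ((a ∨ e) → ¬d) ∧ (¬d → (a ∨ e))   [eliminate ↔]
≡ (¬c ∨ ¬a) ∧ (¬(a ∨ e) ∨ ¬d) ∧ (¬d → (a ∨ e))   [eliminate →]
≡ (¬c ∨ ¬a) ∧ (¬(a ∨ e) ∨ ¬d) ∧ (¬¬d ∨ a ∨ e)   [eliminate →]
≡ (¬c ∨ ¬a) ∧ ((¬a ∧ ¬e) ∨ ¬d) ∧ (¬¬d ∨ a ∨ e)   [De Morgan]
≡ (¬c ∨ ¬a) ∧ ((¬a ∧ ¬e) ∨ ¬d) ∧ (d ∨ a ∨ e)   [double negation]
≡ (¬c ∨ ¬a) ∧ (¬a ∨ ¬d) ∧ (¬e ∨ ¬d) ∧ (d ∨ a ∨ e)   [distribute ∨ over ∧]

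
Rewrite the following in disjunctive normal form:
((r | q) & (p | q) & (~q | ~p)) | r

((r | q) & (p | q) & (~q | ~p)) | r
≡ (r & p & ~q) | (r & p & ~p) | (r & q & ~q) | (r & q & ~p) | (q & p & ~q) | (q & p & ~p) | (q & q & ~q) | (q & q & ~p) | r   (distribute & over |)
≡ (q & ~p) | r   (simplify)

(q & ~p) | r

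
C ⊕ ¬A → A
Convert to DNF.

C ⊕ ¬A → A
= ¬(C ⊕ ¬A) ∨ A
= ¬(C ∧ ¬¬A ∨ ¬C ∧ ¬A) ∨ A
= ¬(C ∧ ¬¬A) ∧ ¬(¬C ∧ ¬A) ∨ A
= (¬C ∨ ¬¬¬A) ∧ ¬(¬C ∧ ¬A) ∨ A
= (¬C ∨ ¬A) ∧ ¬(¬C ∧ ¬A) ∨ A
= (¬C ∨ ¬A) ∧ (¬¬C ∨ ¬¬A) ∨ A
= (¬C ∨ ¬A) ∧ (C ∨ ¬¬A) ∨ A
= (¬C ∨ ¬A) ∧ (C ∨ A) ∨ A
= ¬C ∧ C ∨ ¬C ∧ A ∨ ¬A ∧ C ∨ ¬A ∧ A ∨ A
= ¬A ∧ C ∨ A

¬A ∧ C ∨ A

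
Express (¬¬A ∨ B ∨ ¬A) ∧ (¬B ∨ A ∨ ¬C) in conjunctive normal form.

¬B ∨ A ∨ ¬C

(¬¬A ∨ B ∨ ¬A) ∧ (¬B ∨ A ∨ ¬C)
≡ (A ∨ B ∨ ¬A) ∧ (¬B ∨ A ∨ ¬C)   (double negation)
≡ ¬B ∨ A ∨ ¬C   (simplify)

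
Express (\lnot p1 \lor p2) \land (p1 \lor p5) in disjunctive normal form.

\lnot p1 \land p5 \lor p2 \land p1 \lor p2 \land p5

(\lnot p1 \lor p2) \land (p1 \lor p5)
⇔ \lnot p1 \land p1 \lor \lnot p1 \land p5 \lor p2 \land p1 \lor p2 \land p5   — distribute \land over \lor
⇔ \lnot p1 \land p5 \lor p2 \land p1 \lor p2 \land p5   — simplify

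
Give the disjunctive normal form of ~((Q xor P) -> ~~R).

~((Q xor P) -> ~~R)
⇔ ~(~(Q xor P) | ~~R)   [eliminate ->]
⇔ ~(~((Q & ~P) | (~Q & P)) | ~~R)   [expand xor]
⇔ ~~((Q & ~P) | (~Q & P)) & ~~~R   [De Morgan]
⇔ ((Q & ~P) | (~Q & P)) & ~~~R   [double negation]
⇔ ((Q & ~P) | (~Q & P)) & ~R   [double negation]
⇔ (Q & ~P & ~R) | (~Q & P & ~R)   [distribute & over |]

(Q & ~P & ~R) | (~Q & P & ~R)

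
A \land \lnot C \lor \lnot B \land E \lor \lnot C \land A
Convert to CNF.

A \land \lnot C \lor \lnot B \land E \lor \lnot C \land A
= (A \lor \lnot B \lor \lnot C) \land (A \lor \lnot B \lor A) \land (A \lor E \lor \lnot C) \land (A \lor E \lor A) \land (\lnot C \lor \lnot B \lor \lnot C) \land (\lnot C \lor \lnot B \lor A) \land (\lnot C \lor E \lor \lnot C) \land (\lnot C \lor E \lor A)   (distribute \lor over \land)
= (A \lor \lnot B) \land (A \lor E) \land (\lnot C \lor \lnot B) \land (\lnot C \lor E)   (simplify)

(A \lor \lnot B) \land (A \lor E) \land (\lnot C \lor \lnot B) \land (\lnot C \lor E)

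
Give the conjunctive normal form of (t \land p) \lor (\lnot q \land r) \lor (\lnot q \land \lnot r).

(t \land p) \lor (\lnot q \land r) \lor (\lnot q \land \lnot r)
≡ (t \lor \lnot q \lor \lnot q) \land (t \lor \lnot q \lor \lnot r) \land (t \lor r \lor \lnot q) \land (t \lor r \lor \lnot r) \land (p \lor \lnot q \lor \lnot q) \land (p \lor \lnot q \lor \lnot r) \land (p \lor r \lor \lnot q) \land (p \lor r \lor \lnot r)   — distribute \lor over \land
≡ (t \lor \lnot q) \land (p \lor \lnot q)   — simplify

(t \lor \lnot q) \land (p \lor \lnot q)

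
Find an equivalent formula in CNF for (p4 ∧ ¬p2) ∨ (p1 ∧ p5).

(p4 ∧ ¬p2) ∨ (p1 ∧ p5)
≡ (p4 ∨ p1) ∧ (p4 ∨ p5) ∧ (¬p2 ∨ p1) ∧ (¬p2 ∨ p5)

(p4 ∨ p1) ∧ (p4 ∨ p5) ∧ (¬p2 ∨ p1) ∧ (¬p2 ∨ p5)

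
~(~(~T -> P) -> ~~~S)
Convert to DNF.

~(~(~T -> P) -> ~~~S)
= ~(~~(~T -> P) | ~~~S)
= ~(~~(~~T | P) | ~~~S)
= ~~~(~~T | P) & ~~~~S
= ~(~~T | P) & ~~~~S
= ~~~T & ~P & ~~~~S
= ~T & ~P & ~~~~S
= ~T & ~P & ~~S
= ~T & ~P & S

~T & ~P & S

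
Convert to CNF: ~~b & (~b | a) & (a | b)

b & (~b | a)

~~b & (~b | a) & (a | b)
⇔ b & (~b | a) & (a | b)   [double negation]
⇔ b & (~b | a)   [simplify]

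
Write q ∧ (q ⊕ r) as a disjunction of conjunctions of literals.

q ∧ (q ⊕ r)
≡ q ∧ ((q ∧ ¬r) ∨ (¬q ∧ r))   [expand ⊕]
≡ (q ∧ q ∧ ¬r) ∨ (q ∧ ¬q ∧ r)   [distribute ∧ over ∨]
≡ q ∧ ¬r   [simplify]

q ∧ ¬r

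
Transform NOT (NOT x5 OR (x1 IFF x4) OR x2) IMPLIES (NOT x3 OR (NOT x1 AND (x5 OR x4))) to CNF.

NOT (NOT x5 OR (x1 IFF x4) OR x2) IMPLIES (NOT x3 OR (NOT x1 AND (x5 OR x4)))
= NOT NOT (NOT x5 OR (x1 IFF x4) OR x2) OR NOT x3 OR (NOT x1 AND (x5 OR x4))   (eliminate IMPLIES)
= NOT NOT (NOT x5 OR ((x1 IMPLIES x4) AND (x4 IMPLIES x1)) OR x2) OR NOT x3 OR (NOT x1 AND (x5 OR x4))   (eliminate IFF)
= NOT NOT (NOT x5 OR ((NOT x1 OR x4) AND (x4 IMPLIES x1)) OR x2) OR NOT x3 OR (NOT x1 AND (x5 OR x4))   (eliminate IMPLIES)
= NOT NOT (NOT x5 OR ((NOT x1 OR x4) AND (NOT x4 OR x1)) OR x2) OR NOT x3 OR (NOT x1 AND (x5 OR x4))   (eliminate IMPLIES)
= NOT x5 OR ((NOT x1 OR x4) AND (NOT x4 OR x1)) OR x2 OR NOT x3 OR (NOT x1 AND (x5 OR x4))   (double negation)
= (NOT x5 OR NOT x1 OR x4 OR x2 OR NOT x3 OR NOT x1) AND (NOT x5 OR NOT x1 OR x4 OR x2 OR NOT x3 OR x5 OR x4) AND (NOT x5 OR NOT x4 OR x1 OR x2 OR NOT x3 OR NOT x1) AND (NOT x5 OR NOT x4 OR x1 OR x2 OR NOT x3 OR x5 OR x4)   (distribute OR over AND)
= NOT x5 OR NOT x1 OR x4 OR x2 OR NOT x3   (simplify)

NOT x5 OR NOT x1 OR x4 OR x2 OR NOT x3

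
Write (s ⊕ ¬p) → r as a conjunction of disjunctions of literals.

(¬s ∨ ¬p ∨ r) ∧ (p ∨ s ∨ r)

(s ⊕ ¬p) → r
⇔ ¬(s ⊕ ¬p) ∨ r   — eliminate →
⇔ ¬((s ∨ ¬p) ∧ ¬(s ∧ ¬p)) ∨ r   — expand ⊕
⇔ ¬(s ∨ ¬p) ∨ ¬¬(s ∧ ¬p) ∨ r   — De Morgan
⇔ (¬s ∧ ¬¬p) ∨ ¬¬(s ∧ ¬p) ∨ r   — De Morgan
⇔ (¬s ∧ p) ∨ ¬¬(s ∧ ¬p) ∨ r   — double negation
⇔ (¬s ∧ p) ∨ (s ∧ ¬p) ∨ r   — double negation
⇔ (¬s ∨ s ∨ r) ∧ (¬s ∨ ¬p ∨ r) ∧ (p ∨ s ∨ r) ∧ (p ∨ ¬p ∨ r)   — distribute ∨ over ∧
⇔ (¬s ∨ ¬p ∨ r) ∧ (p ∨ s ∨ r)   — simplify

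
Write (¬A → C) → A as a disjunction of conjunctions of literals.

(¬A → C) → A
≡ ¬(¬A → C) ∨ A   (eliminate →)
≡ ¬(¬¬A ∨ C) ∨ A   (eliminate →)
≡ (¬¬¬A ∧ ¬C) ∨ A   (De Morgan)
≡ (¬A ∧ ¬C) ∨ A   (double negation)

(¬A ∧ ¬C) ∨ A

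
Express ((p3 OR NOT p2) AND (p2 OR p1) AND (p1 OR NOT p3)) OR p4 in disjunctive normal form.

(p3 AND p1) OR (NOT p2 AND p1) OR p4

((p3 OR NOT p2) AND (p2 OR p1) AND (p1 OR NOT p3)) OR p4
⇔ (p3 AND p2 AND p1) OR (p3 AND p2 AND NOT p3) OR (p3 AND p1 AND p1) OR (p3 AND p1 AND NOT p3) OR (NOT p2 AND p2 AND p1) OR (NOT p2 AND p2 AND NOT p3) OR (NOT p2 AND p1 AND p1) OR (NOT p2 AND p1 AND NOT p3) OR p4   — distribute AND over OR
⇔ (p3 AND p1) OR (NOT p2 AND p1) OR p4   — simplify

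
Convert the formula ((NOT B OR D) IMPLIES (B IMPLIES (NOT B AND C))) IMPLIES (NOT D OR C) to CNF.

((NOT B OR D) IMPLIES (B IMPLIES (NOT B AND C))) IMPLIES (NOT D OR C)
⇔ NOT ((NOT B OR D) IMPLIES (B IMPLIES (NOT B AND C))) OR NOT D OR C   [eliminate IMPLIES]
⇔ NOT (NOT (NOT B OR D) OR (B IMPLIES (NOT B AND C))) OR NOT D OR C   [eliminate IMPLIES]
⇔ NOT (NOT (NOT B OR D) OR NOT B OR (NOT B AND C)) OR NOT D OR C   [eliminate IMPLIES]
⇔ (NOT NOT (NOT B OR D) AND NOT NOT B AND NOT (NOT B AND C)) OR NOT D OR C   [De Morgan]
⇔ ((NOT B OR D) AND NOT NOT B AND NOT (NOT B AND C)) OR NOT D OR C   [double negation]
⇔ ((NOT B OR D) AND B AND NOT (NOT B AND C)) OR NOT D OR C   [double negation]
⇔ ((NOT B OR D) AND B AND (NOT NOT B OR NOT C)) OR NOT D OR C   [De Morgan]
⇔ ((NOT B OR D) AND B AND (B OR NOT C)) OR NOT D OR C   [double negation]
⇔ (NOT B OR D OR NOT D OR C) AND (B OR NOT D OR C) AND (B OR NOT C OR NOT D OR C)   [distribute OR over AND]
⇔ B OR NOT D OR C   [simplify]

B OR NOT D OR C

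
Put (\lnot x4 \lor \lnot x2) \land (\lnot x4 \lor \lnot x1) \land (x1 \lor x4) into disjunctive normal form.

(\lnot x4 \land x1) \lor (\lnot x2 \land \lnot x1 \land x4)

(\lnot x4 \lor \lnot x2) \land (\lnot x4 \lor \lnot x1) \land (x1 \lor x4)
⇔ (\lnot x4 \land \lnot x4 \land x1) \lor (\lnot x4 \land \lnot x4 \land x4) \lor (\lnot x4 \land \lnot x1 \land x1) \lor (\lnot x4 \land \lnot x1 \land x4) \lor (\lnot x2 \land \lnot x4 \land x1) \lor (\lnot x2 \land \lnot x4 \land x4) \lor (\lnot x2 \land \lnot x1 \land x1) \lor (\lnot x2 \land \lnot x1 \land x4)   — distribute \land over \lor
⇔ (\lnot x4 \land x1) \lor (\lnot x2 \land \lnot x1 \land x4)   — simplify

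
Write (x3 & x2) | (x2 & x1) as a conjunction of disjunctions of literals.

(x3 | x1) & x2

(x3 & x2) | (x2 & x1)
= (x3 | x2) & (x3 | x1) & (x2 | x2) & (x2 | x1)   — distribute | over &
= (x3 | x1) & x2   — simplify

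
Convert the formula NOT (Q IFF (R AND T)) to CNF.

(Q OR R) AND (Q OR T) AND (NOT R OR NOT T OR NOT Q)

NOT (Q IFF (R AND T))
= NOT ((Q IMPLIES (R AND T)) AND ((R AND T) IMPLIES Q))
= NOT ((NOT Q OR (R AND T)) AND ((R AND T) IMPLIES Q))
= NOT ((NOT Q OR (R AND T)) AND (NOT (R AND T) OR Q))
= NOT (NOT Q OR (R AND T)) OR NOT (NOT (R AND T) OR Q)
= (NOT NOT Q AND NOT (R AND T)) OR NOT (NOT (R AND T) OR Q)
= (Q AND NOT (R AND T)) OR NOT (NOT (R AND T) OR Q)
= (Q AND (NOT R OR NOT T)) OR NOT (NOT (R AND T) OR Q)
= (Q AND (NOT R OR NOT T)) OR (NOT NOT (R AND T) AND NOT Q)
= (Q AND (NOT R OR NOT T)) OR (R AND T AND NOT Q)
= (Q OR R) AND (Q OR T) AND (Q OR NOT Q) AND (NOT R OR NOT T OR R) AND (NOT R OR NOT T OR T) AND (NOT R OR NOT T OR NOT Q)
= (Q OR R) AND (Q OR T) AND (NOT R OR NOT T OR NOT Q)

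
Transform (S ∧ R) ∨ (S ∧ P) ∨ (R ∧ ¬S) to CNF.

(S ∨ R) ∧ (R ∨ P)

(S ∧ R) ∨ (S ∧ P) ∨ (R ∧ ¬S)
≡ (S ∨ S ∨ R) ∧ (S ∨ S ∨ ¬S) ∧ (S ∨ P ∨ R) ∧ (S ∨ P ∨ ¬S) ∧ (R ∨ S ∨ R) ∧ (R ∨ S ∨ ¬S) ∧ (R ∨ P ∨ R) ∧ (R ∨ P ∨ ¬S)   — distribute ∨ over ∧
≡ (S ∨ R) ∧ (R ∨ P)   — simplify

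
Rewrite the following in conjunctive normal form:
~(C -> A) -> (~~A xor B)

~C | A | B

~(C -> A) -> (~~A xor B)
= ~~(C -> A) | (~~A xor B)   — eliminate ->
= ~~(~C | A) | (~~A xor B)   — eliminate ->
= ~~(~C | A) | ((~~A | B) & ~(~~A & B))   — expand xor
= ~C | A | ((~~A | B) & ~(~~A & B))   — double negation
= ~C | A | ((A | B) & ~(~~A & B))   — double negation
= ~C | A | ((A | B) & (~~~A | ~B))   — De Morgan
= ~C | A | ((A | B) & (~A | ~B))   — double negation
= (~C | A | A | B) & (~C | A | ~A | ~B)   — distribute | over &
= ~C | A | B   — simplify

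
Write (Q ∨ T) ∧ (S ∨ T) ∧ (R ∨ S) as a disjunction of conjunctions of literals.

(Q ∨ T) ∧ (S ∨ T) ∧ (R ∨ S)
≡ (Q ∧ S ∧ R) ∨ (Q ∧ S ∧ S) ∨ (Q ∧ T ∧ R) ∨ (Q ∧ T ∧ S) ∨ (T ∧ S ∧ R) ∨ (T ∧ S ∧ S) ∨ (T ∧ T ∧ R) ∨ (T ∧ T ∧ S)   (distribute ∧ over ∨)
≡ (Q ∧ S) ∨ (T ∧ S) ∨ (T ∧ R)   (simplify)

(Q ∧ S) ∨ (T ∧ S) ∨ (T ∧ R)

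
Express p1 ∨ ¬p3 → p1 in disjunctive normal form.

¬p1 ∧ p3 ∨ p1

p1 ∨ ¬p3 → p1
≡ ¬(p1 ∨ ¬p3) ∨ p1   [eliminate →]
≡ ¬p1 ∧ ¬¬p3 ∨ p1   [De Morgan]
≡ ¬p1 ∧ p3 ∨ p1   [double negation]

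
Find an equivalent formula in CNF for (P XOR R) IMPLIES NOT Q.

(NOT P OR R OR NOT Q) AND (NOT R OR P OR NOT Q)

(P XOR R) IMPLIES NOT Q
≡ NOT (P XOR R) OR NOT Q   [eliminate IMPLIES]
≡ NOT ((P OR R) AND NOT (P AND R)) OR NOT Q   [expand XOR]
≡ NOT (P OR R) OR NOT NOT (P AND R) OR NOT Q   [De Morgan]
≡ (NOT P AND NOT R) OR NOT NOT (P AND R) OR NOT Q   [De Morgan]
≡ (NOT P AND NOT R) OR (P AND R) OR NOT Q   [double negation]
≡ (NOT P OR P OR NOT Q) AND (NOT P OR R OR NOT Q) AND (NOT R OR P OR NOT Q) AND (NOT R OR R OR NOT Q)   [distribute OR over AND]
≡ (NOT P OR R OR NOT Q) AND (NOT R OR P OR NOT Q)   [simplify]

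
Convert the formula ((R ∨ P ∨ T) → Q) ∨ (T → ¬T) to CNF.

((R ∨ P ∨ T) → Q) ∨ (T → ¬T)
= ¬(R ∨ P ∨ T) ∨ Q ∨ (T → ¬T)   [eliminate →]
= ¬(R ∨ P ∨ T) ∨ Q ∨ ¬T ∨ ¬T   [eliminate →]
= (¬R ∧ ¬P ∧ ¬T) ∨ Q ∨ ¬T ∨ ¬T   [De Morgan]
= (¬R ∨ Q ∨ ¬T ∨ ¬T) ∧ (¬P ∨ Q ∨ ¬T ∨ ¬T) ∧ (¬T ∨ Q ∨ ¬T ∨ ¬T)   [distribute ∨ over ∧]
= ¬T ∨ Q   [simplify]

¬T ∨ Q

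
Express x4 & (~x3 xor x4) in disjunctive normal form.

x4 & (~x3 xor x4)
≡ x4 & ((~x3 & ~x4) | (~~x3 & x4))   (expand xor)
≡ x4 & ((~x3 & ~x4) | (x3 & x4))   (double negation)
≡ (x4 & ~x3 & ~x4) | (x4 & x3 & x4)   (distribute & over |)
≡ x4 & x3   (simplify)

x4 & x3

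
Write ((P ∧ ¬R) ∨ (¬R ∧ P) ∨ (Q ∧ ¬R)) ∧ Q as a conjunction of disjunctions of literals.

((P ∧ ¬R) ∨ (¬R ∧ P) ∨ (Q ∧ ¬R)) ∧ Q
= (P ∨ ¬R ∨ Q) ∧ (P ∨ ¬R ∨ ¬R) ∧ (P ∨ P ∨ Q) ∧ (P ∨ P ∨ ¬R) ∧ (¬R ∨ ¬R ∨ Q) ∧ (¬R ∨ ¬R ∨ ¬R) ∧ (¬R ∨ P ∨ Q) ∧ (¬R ∨ P ∨ ¬R) ∧ Q
= ¬R ∧ Q

¬R ∧ Q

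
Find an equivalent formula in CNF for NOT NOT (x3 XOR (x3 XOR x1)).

NOT NOT (x3 XOR (x3 XOR x1))
⇔ NOT NOT ((x3 OR (x3 XOR x1)) AND NOT (x3 AND (x3 XOR x1)))   [expand XOR]
⇔ NOT NOT ((x3 OR ((x3 OR x1) AND NOT (x3 AND x1))) AND NOT (x3 AND (x3 XOR x1)))   [expand XOR]
⇔ NOT NOT ((x3 OR ((x3 OR x1) AND NOT (x3 AND x1))) AND NOT (x3 AND (x3 OR x1) AND NOT (x3 AND x1)))   [expand XOR]
⇔ (x3 OR ((x3 OR x1) AND NOT (x3 AND x1))) AND NOT (x3 AND (x3 OR x1) AND NOT (x3 AND x1))   [double negation]
⇔ (x3 OR ((x3 OR x1) AND (NOT x3 OR NOT x1))) AND NOT (x3 AND (x3 OR x1) AND NOT (x3 AND x1))   [De Morgan]
⇔ (x3 OR ((x3 OR x1) AND (NOT x3 OR NOT x1))) AND (NOT x3 OR NOT (x3 OR x1) OR NOT NOT (x3 AND x1))   [De Morgan]
⇔ (x3 OR ((x3 OR x1) AND (NOT x3 OR NOT x1))) AND (NOT x3 OR (NOT x3 AND NOT x1) OR NOT NOT (x3 AND x1))   [De Morgan]
⇔ (x3 OR ((x3 OR x1) AND (NOT x3 OR NOT x1))) AND (NOT x3 OR (NOT x3 AND NOT x1) OR (x3 AND x1))   [double negation]
⇔ (x3 OR x3 OR x1) AND (x3 OR NOT x3 OR NOT x1) AND (NOT x3 OR NOT x3 OR x3) AND (NOT x3 OR NOT x3 OR x1) AND (NOT x3 OR NOT x1 OR x3) AND (NOT x3 OR NOT x1 OR x1)   [distribute OR over AND]
⇔ (x3 OR x1) AND (NOT x3 OR x1)   [simplify]

(x3 OR x1) AND (NOT x3 OR x1)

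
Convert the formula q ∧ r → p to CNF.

q ∧ r → p
= ¬(q ∧ r) ∨ p   [eliminate →]
= ¬q ∨ ¬r ∨ p   [De Morgan]

¬q ∨ ¬r ∨ p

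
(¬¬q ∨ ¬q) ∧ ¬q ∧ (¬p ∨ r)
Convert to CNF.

¬q ∧ (¬p ∨ r)

(¬¬q ∨ ¬q) ∧ ¬q ∧ (¬p ∨ r)
≡ (q ∨ ¬q) ∧ ¬q ∧ (¬p ∨ r)   (double negation)
≡ ¬q ∧ (¬p ∨ r)   (simplify)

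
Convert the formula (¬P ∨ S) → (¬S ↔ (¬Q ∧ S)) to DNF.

(P ∧ ¬S) ∨ (S ∧ Q)

(¬P ∨ S) → (¬S ↔ (¬Q ∧ S))
⇔ ¬(¬P ∨ S) ∨ (¬S ↔ (¬Q ∧ S))   [eliminate →]
⇔ ¬(¬P ∨ S) ∨ ((¬S → (¬Q ∧ S)) ∧ ((¬Q ∧ S) → ¬S))   [eliminate ↔]
⇔ ¬(¬P ∨ S) ∨ ((¬¬S ∨ (¬Q ∧ S)) ∧ ((¬Q ∧ S) → ¬S))   [eliminate →]
⇔ ¬(¬P ∨ S) ∨ ((¬¬S ∨ (¬Q ∧ S)) ∧ (¬(¬Q ∧ S) ∨ ¬S))   [eliminate →]
⇔ (¬¬P ∧ ¬S) ∨ ((¬¬S ∨ (¬Q ∧ S)) ∧ (¬(¬Q ∧ S) ∨ ¬S))   [De Morgan]
⇔ (P ∧ ¬S) ∨ ((¬¬S ∨ (¬Q ∧ S)) ∧ (¬(¬Q ∧ S) ∨ ¬S))   [double negation]
⇔ (P ∧ ¬S) ∨ ((S ∨ (¬Q ∧ S)) ∧ (¬(¬Q ∧ S) ∨ ¬S))   [double negation]
⇔ (P ∧ ¬S) ∨ ((S ∨ (¬Q ∧ S)) ∧ (¬¬Q ∨ ¬S ∨ ¬S))   [De Morgan]
⇔ (P ∧ ¬S) ∨ ((S ∨ (¬Q ∧ S)) ∧ (Q ∨ ¬S ∨ ¬S))   [double negation]
⇔ (P ∧ ¬S) ∨ (S ∧ Q) ∨ (S ∧ ¬S) ∨ (S ∧ ¬S) ∨ (¬Q ∧ S ∧ Q) ∨ (¬Q ∧ S ∧ ¬S) ∨ (¬Q ∧ S ∧ ¬S)   [distribute ∧ over ∨]
⇔ (P ∧ ¬S) ∨ (S ∧ Q)   [simplify]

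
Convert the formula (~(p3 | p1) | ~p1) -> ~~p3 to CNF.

p3 | p1

(~(p3 | p1) | ~p1) -> ~~p3
≡ ~(~(p3 | p1) | ~p1) | ~~p3   [eliminate ->]
≡ (~~(p3 | p1) & ~~p1) | ~~p3   [De Morgan]
≡ ((p3 | p1) & ~~p1) | ~~p3   [double negation]
≡ ((p3 | p1) & p1) | ~~p3   [double negation]
≡ ((p3 | p1) & p1) | p3   [double negation]
≡ (p3 | p1 | p3) & (p1 | p3)   [distribute | over &]
≡ p3 | p1   [simplify]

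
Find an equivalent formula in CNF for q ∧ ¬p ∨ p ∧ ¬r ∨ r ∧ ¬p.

(q ∨ p ∨ r) ∧ (¬p ∨ ¬r)

q ∧ ¬p ∨ p ∧ ¬r ∨ r ∧ ¬p
⇔ (q ∨ p ∨ r) ∧ (q ∨ p ∨ ¬p) ∧ (q ∨ ¬r ∨ r) ∧ (q ∨ ¬r ∨ ¬p) ∧ (¬p ∨ p ∨ r) ∧ (¬p ∨ p ∨ ¬p) ∧ (¬p ∨ ¬r ∨ r) ∧ (¬p ∨ ¬r ∨ ¬p)   [distribute ∨ over ∧]
⇔ (q ∨ p ∨ r) ∧ (¬p ∨ ¬r)   [simplify]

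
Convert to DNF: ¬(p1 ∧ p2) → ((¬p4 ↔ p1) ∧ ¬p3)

(p1 ∧ p2) ∨ (p4 ∧ ¬p1 ∧ ¬p3) ∨ (p1 ∧ ¬p4 ∧ ¬p3)

¬(p1 ∧ p2) → ((¬p4 ↔ p1) ∧ ¬p3)
≡ ¬¬(p1 ∧ p2) ∨ ((¬p4 ↔ p1) ∧ ¬p3)   — eliminate →
≡ ¬¬(p1 ∧ p2) ∨ ((¬p4 → p1) ∧ (p1 → ¬p4) ∧ ¬p3)   — eliminate ↔
≡ ¬¬(p1 ∧ p2) ∨ ((¬¬p4 ∨ p1) ∧ (p1 → ¬p4) ∧ ¬p3)   — eliminate →
≡ ¬¬(p1 ∧ p2) ∨ ((¬¬p4 ∨ p1) ∧ (¬p1 ∨ ¬p4) ∧ ¬p3)   — eliminate →
≡ (p1 ∧ p2) ∨ ((¬¬p4 ∨ p1) ∧ (¬p1 ∨ ¬p4) ∧ ¬p3)   — double negation
≡ (p1 ∧ p2) ∨ ((p4 ∨ p1) ∧ (¬p1 ∨ ¬p4) ∧ ¬p3)   — double negation
≡ (p1 ∧ p2) ∨ (p4 ∧ ¬p1 ∧ ¬p3) ∨ (p4 ∧ ¬p4 ∧ ¬p3) ∨ (p1 ∧ ¬p1 ∧ ¬p3) ∨ (p1 ∧ ¬p4 ∧ ¬p3)   — distribute ∧ over ∨
≡ (p1 ∧ p2) ∨ (p4 ∧ ¬p1 ∧ ¬p3) ∨ (p1 ∧ ¬p4 ∧ ¬p3)   — simplify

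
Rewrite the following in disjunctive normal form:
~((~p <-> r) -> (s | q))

~((~p <-> r) -> (s | q))
⇔ ~(~(~p <-> r) | s | q)   [eliminate ->]
⇔ ~(~((~p -> r) & (r -> ~p)) | s | q)   [eliminate <->]
⇔ ~(~((~~p | r) & (r -> ~p)) | s | q)   [eliminate ->]
⇔ ~(~((~~p | r) & (~r | ~p)) | s | q)   [eliminate ->]
⇔ ~~((~~p | r) & (~r | ~p)) & ~s & ~q   [De Morgan]
⇔ (~~p | r) & (~r | ~p) & ~s & ~q   [double negation]
⇔ (p | r) & (~r | ~p) & ~s & ~q   [double negation]
⇔ (p & ~r & ~s & ~q) | (p & ~p & ~s & ~q) | (r & ~r & ~s & ~q) | (r & ~p & ~s & ~q)   [distribute & over |]
⇔ (p & ~r & ~s & ~q) | (r & ~p & ~s & ~q)   [simplify]

(p & ~r & ~s & ~q) | (r & ~p & ~s & ~q)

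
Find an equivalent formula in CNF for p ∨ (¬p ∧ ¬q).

p ∨ (¬p ∧ ¬q)
≡ (p ∨ ¬p) ∧ (p ∨ ¬q)   — distribute ∨ over ∧
≡ p ∨ ¬q   — simplify

p ∨ ¬q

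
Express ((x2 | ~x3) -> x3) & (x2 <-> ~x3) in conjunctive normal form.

((x2 | ~x3) -> x3) & (x2 <-> ~x3)
⇔ (~(x2 | ~x3) | x3) & (x2 <-> ~x3)   — eliminate ->
⇔ (~(x2 | ~x3) | x3) & (x2 -> ~x3) & (~x3 -> x2)   — eliminate <->
⇔ (~(x2 | ~x3) | x3) & (~x2 | ~x3) & (~x3 -> x2)   — eliminate ->
⇔ (~(x2 | ~x3) | x3) & (~x2 | ~x3) & (~~x3 | x2)   — eliminate ->
⇔ ((~x2 & ~~x3) | x3) & (~x2 | ~x3) & (~~x3 | x2)   — De Morgan
⇔ ((~x2 & x3) | x3) & (~x2 | ~x3) & (~~x3 | x2)   — double negation
⇔ ((~x2 & x3) | x3) & (~x2 | ~x3) & (x3 | x2)   — double negation
⇔ (~x2 | x3) & (x3 | x3) & (~x2 | ~x3) & (x3 | x2)   — distribute | over &
⇔ x3 & (~x2 | ~x3)   — simplify

x3 & (~x2 | ~x3)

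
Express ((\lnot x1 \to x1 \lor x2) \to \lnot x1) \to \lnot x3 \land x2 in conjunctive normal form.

((\lnot x1 \to x1 \lor x2) \to \lnot x1) \to \lnot x3 \land x2
≡ \lnot ((\lnot x1 \to x1 \lor x2) \to \lnot x1) \lor \lnot x3 \land x2   [eliminate \to]
≡ \lnot (\lnot (\lnot x1 \to x1 \lor x2) \lor \lnot x1) \lor \lnot x3 \land x2   [eliminate \to]
≡ \lnot (\lnot (\lnot \lnot x1 \lor x1 \lor x2) \lor \lnot x1) \lor \lnot x3 \land x2   [eliminate \to]
≡ \lnot \lnot (\lnot \lnot x1 \lor x1 \lor x2) \land \lnot \lnot x1 \lor \lnot x3 \land x2   [De Morgan]
≡ (\lnot \lnot x1 \lor x1 \lor x2) \land \lnot \lnot x1 \lor \lnot x3 \land x2   [double negation]
≡ (x1 \lor x1 \lor x2) \land \lnot \lnot x1 \lor \lnot x3 \land x2   [double negation]
≡ (x1 \lor x1 \lor x2) \land x1 \lor \lnot x3 \land x2   [double negation]
≡ (x1 \lor x1 \lor x2 \lor \lnot x3) \land (x1 \lor x1 \lor x2 \lor x2) \land (x1 \lor \lnot x3) \land (x1 \lor x2)   [distribute \lor over \land]
≡ (x1 \lor x2) \land (x1 \lor \lnot x3)   [simplify]

(x1 \lor x2) \land (x1 \lor \lnot x3)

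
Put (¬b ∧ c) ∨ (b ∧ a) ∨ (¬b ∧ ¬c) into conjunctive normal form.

¬b ∨ a

(¬b ∧ c) ∨ (b ∧ a) ∨ (¬b ∧ ¬c)
≡ (¬b ∨ b ∨ ¬b) ∧ (¬b ∨ b ∨ ¬c) ∧ (¬b ∨ a ∨ ¬b) ∧ (¬b ∨ a ∨ ¬c) ∧ (c ∨ b ∨ ¬b) ∧ (c ∨ b ∨ ¬c) ∧ (c ∨ a ∨ ¬b) ∧ (c ∨ a ∨ ¬c)   [distribute ∨ over ∧]
≡ ¬b ∨ a   [simplify]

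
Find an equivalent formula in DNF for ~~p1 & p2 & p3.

p1 & p2 & p3

~~p1 & p2 & p3
≡ p1 & p2 & p3   — double negation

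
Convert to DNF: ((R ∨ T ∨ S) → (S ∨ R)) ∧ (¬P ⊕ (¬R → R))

(¬R ∧ ¬T ∧ ¬S ∧ ¬P) ∨ (S ∧ ¬P ∧ ¬R) ∨ (R ∧ P)

((R ∨ T ∨ S) → (S ∨ R)) ∧ (¬P ⊕ (¬R → R))
≡ (¬(R ∨ T ∨ S) ∨ S ∨ R) ∧ (¬P ⊕ (¬R → R))   (eliminate →)
≡ (¬(R ∨ T ∨ S) ∨ S ∨ R) ∧ ((¬P ∧ ¬(¬R → R)) ∨ (¬¬P ∧ (¬R → R)))   (expand ⊕)
≡ (¬(R ∨ T ∨ S) ∨ S ∨ R) ∧ ((¬P ∧ ¬(¬¬R ∨ R)) ∨ (¬¬P ∧ (¬R → R)))   (eliminate →)
≡ (¬(R ∨ T ∨ S) ∨ S ∨ R) ∧ ((¬P ∧ ¬(¬¬R ∨ R)) ∨ (¬¬P ∧ (¬¬R ∨ R)))   (eliminate →)
≡ ((¬R ∧ ¬T ∧ ¬S) ∨ S ∨ R) ∧ ((¬P ∧ ¬(¬¬R ∨ R)) ∨ (¬¬P ∧ (¬¬R ∨ R)))   (De Morgan)
≡ ((¬R ∧ ¬T ∧ ¬S) ∨ S ∨ R) ∧ ((¬P ∧ ¬¬¬R ∧ ¬R) ∨ (¬¬P ∧ (¬¬R ∨ R)))   (De Morgan)
≡ ((¬R ∧ ¬T ∧ ¬S) ∨ S ∨ R) ∧ ((¬P ∧ ¬R ∧ ¬R) ∨ (¬¬P ∧ (¬¬R ∨ R)))   (double negation)
≡ ((¬R ∧ ¬T ∧ ¬S) ∨ S ∨ R) ∧ ((¬P ∧ ¬R ∧ ¬R) ∨ (P ∧ (¬¬R ∨ R)))   (double negation)
≡ ((¬R ∧ ¬T ∧ ¬S) ∨ S ∨ R) ∧ ((¬P ∧ ¬R ∧ ¬R) ∨ (P ∧ (R ∨ R)))   (double negation)
≡ (¬R ∧ ¬T ∧ ¬S ∧ ¬P ∧ ¬R ∧ ¬R) ∨ (¬R ∧ ¬T ∧ ¬S ∧ P ∧ R) ∨ (¬R ∧ ¬T ∧ ¬S ∧ P ∧ R) ∨ (S ∧ ¬P ∧ ¬R ∧ ¬R) ∨ (S ∧ P ∧ R) ∨ (S ∧ P ∧ R) ∨ (R ∧ ¬P ∧ ¬R ∧ ¬R) ∨ (R ∧ P ∧ R) ∨ (R ∧ P ∧ R)   (distribute ∧ over ∨)
≡ (¬R ∧ ¬T ∧ ¬S ∧ ¬P) ∨ (S ∧ ¬P ∧ ¬R) ∨ (R ∧ P)   (simplify)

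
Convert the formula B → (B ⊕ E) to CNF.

¬B ∨ ¬E

B → (B ⊕ E)
≡ ¬B ∨ (B ⊕ E)   [eliminate →]
≡ ¬B ∨ ((B ∨ E) ∧ ¬(B ∧ E))   [expand ⊕]
≡ ¬B ∨ ((B ∨ E) ∧ (¬B ∨ ¬E))   [De Morgan]
≡ (¬B ∨ B ∨ E) ∧ (¬B ∨ ¬B ∨ ¬E)   [distribute ∨ over ∧]
≡ ¬B ∨ ¬E   [simplify]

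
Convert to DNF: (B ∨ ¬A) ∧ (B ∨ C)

B ∨ ¬A ∧ C

(B ∨ ¬A) ∧ (B ∨ C)
= B ∧ B ∨ B ∧ C ∨ ¬A ∧ B ∨ ¬A ∧ C   — distribute ∧ over ∨
= B ∨ ¬A ∧ C   — simplify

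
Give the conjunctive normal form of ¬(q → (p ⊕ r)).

¬(q → (p ⊕ r))
⇔ ¬(¬q ∨ (p ⊕ r))   [eliminate →]
⇔ ¬(¬q ∨ ((p ∨ r) ∧ ¬(p ∧ r)))   [expand ⊕]
⇔ ¬¬q ∧ ¬((p ∨ r) ∧ ¬(p ∧ r))   [De Morgan]
⇔ q ∧ ¬((p ∨ r) ∧ ¬(p ∧ r))   [double negation]
⇔ q ∧ (¬(p ∨ r) ∨ ¬¬(p ∧ r))   [De Morgan]
⇔ q ∧ ((¬p ∧ ¬r) ∨ ¬¬(p ∧ r))   [De Morgan]
⇔ q ∧ ((¬p ∧ ¬r) ∨ (p ∧ r))   [double negation]
⇔ q ∧ (¬p ∨ p) ∧ (¬p ∨ r) ∧ (¬r ∨ p) ∧ (¬r ∨ r)   [distribute ∨ over ∧]
⇔ q ∧ (¬p ∨ r) ∧ (¬r ∨ p)   [simplify]

q ∧ (¬p ∨ r) ∧ (¬r ∨ p)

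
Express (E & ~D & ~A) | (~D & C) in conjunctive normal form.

(E | C) & ~D & (~A | C)

(E & ~D & ~A) | (~D & C)
⇔ (E | ~D) & (E | C) & (~D | ~D) & (~D | C) & (~A | ~D) & (~A | C)   — distribute | over &
⇔ (E | C) & ~D & (~A | C)   — simplify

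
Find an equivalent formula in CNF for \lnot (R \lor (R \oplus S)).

\lnot (R \lor (R \oplus S))
= \lnot (R \lor ((R \lor S) \land \lnot (R \land S)))   — expand \oplus
= \lnot R \land \lnot ((R \lor S) \land \lnot (R \land S))   — De Morgan
= \lnot R \land (\lnot (R \lor S) \lor \lnot \lnot (R \land S))   — De Morgan
= \lnot R \land ((\lnot R \land \lnot S) \lor \lnot \lnot (R \land S))   — De Morgan
= \lnot R \land ((\lnot R \land \lnot S) \lor (R \land S))   — double negation
= \lnot R \land (\lnot R \lor R) \land (\lnot R \lor S) \land (\lnot S \lor R) \land (\lnot S \lor S)   — distribute \lor over \land
= \lnot R \land (\lnot S \lor R)   — simplify

\lnot R \land (\lnot S \lor R)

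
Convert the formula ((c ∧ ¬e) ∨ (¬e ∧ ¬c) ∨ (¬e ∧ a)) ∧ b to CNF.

¬e ∧ b

((c ∧ ¬e) ∨ (¬e ∧ ¬c) ∨ (¬e ∧ a)) ∧ b
≡ (c ∨ ¬e ∨ ¬e) ∧ (c ∨ ¬e ∨ a) ∧ (c ∨ ¬c ∨ ¬e) ∧ (c ∨ ¬c ∨ a) ∧ (¬e ∨ ¬e ∨ ¬e) ∧ (¬e ∨ ¬e ∨ a) ∧ (¬e ∨ ¬c ∨ ¬e) ∧ (¬e ∨ ¬c ∨ a) ∧ b   [distribute ∨ over ∧]
≡ ¬e ∧ b   [simplify]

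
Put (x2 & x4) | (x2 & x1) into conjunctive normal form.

(x2 & x4) | (x2 & x1)
≡ (x2 | x2) & (x2 | x1) & (x4 | x2) & (x4 | x1)   [distribute | over &]
≡ x2 & (x4 | x1)   [simplify]

x2 & (x4 | x1)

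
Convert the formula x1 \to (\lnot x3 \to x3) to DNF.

x1 \to (\lnot x3 \to x3)
≡ \lnot x1 \lor (\lnot x3 \to x3)
≡ \lnot x1 \lor \lnot \lnot x3 \lor x3
≡ \lnot x1 \lor x3 \lor x3
≡ \lnot x1 \lor x3

\lnot x1 \lor x3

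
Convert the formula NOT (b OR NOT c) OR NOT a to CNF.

(NOT b OR NOT a) AND (c OR NOT a)

NOT (b OR NOT c) OR NOT a
≡ (NOT b AND NOT NOT c) OR NOT a   (De Morgan)
≡ (NOT b AND c) OR NOT a   (double negation)
≡ (NOT b OR NOT a) AND (c OR NOT a)   (distribute OR over AND)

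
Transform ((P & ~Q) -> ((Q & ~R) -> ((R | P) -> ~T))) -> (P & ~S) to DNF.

P & ~S

((P & ~Q) -> ((Q & ~R) -> ((R | P) -> ~T))) -> (P & ~S)
⇔ ~((P & ~Q) -> ((Q & ~R) -> ((R | P) -> ~T))) | (P & ~S)   — eliminate ->
⇔ ~(~(P & ~Q) | ((Q & ~R) -> ((R | P) -> ~T))) | (P & ~S)   — eliminate ->
⇔ ~(~(P & ~Q) | ~(Q & ~R) | ((R | P) -> ~T)) | (P & ~S)   — eliminate ->
⇔ ~(~(P & ~Q) | ~(Q & ~R) | ~(R | P) | ~T) | (P & ~S)   — eliminate ->
⇔ (~~(P & ~Q) & ~~(Q & ~R) & ~~(R | P) & ~~T) | (P & ~S)   — De Morgan
⇔ (P & ~Q & ~~(Q & ~R) & ~~(R | P) & ~~T) | (P & ~S)   — double negation
⇔ (P & ~Q & Q & ~R & ~~(R | P) & ~~T) | (P & ~S)   — double negation
⇔ (P & ~Q & Q & ~R & (R | P) & ~~T) | (P & ~S)   — double negation
⇔ (P & ~Q & Q & ~R & (R | P) & T) | (P & ~S)   — double negation
⇔ (P & ~Q & Q & ~R & R & T) | (P & ~Q & Q & ~R & P & T) | (P & ~S)   — distribute & over |
⇔ P & ~S   — simplify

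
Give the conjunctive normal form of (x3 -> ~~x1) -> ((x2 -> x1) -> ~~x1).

x3 | x2 | x1

(x3 -> ~~x1) -> ((x2 -> x1) -> ~~x1)
⇔ ~(x3 -> ~~x1) | ((x2 -> x1) -> ~~x1)   — eliminate ->
⇔ ~(~x3 | ~~x1) | ((x2 -> x1) -> ~~x1)   — eliminate ->
⇔ ~(~x3 | ~~x1) | ~(x2 -> x1) | ~~x1   — eliminate ->
⇔ ~(~x3 | ~~x1) | ~(~x2 | x1) | ~~x1   — eliminate ->
⇔ (~~x3 & ~~~x1) | ~(~x2 | x1) | ~~x1   — De Morgan
⇔ (x3 & ~~~x1) | ~(~x2 | x1) | ~~x1   — double negation
⇔ (x3 & ~x1) | ~(~x2 | x1) | ~~x1   — double negation
⇔ (x3 & ~x1) | (~~x2 & ~x1) | ~~x1   — De Morgan
⇔ (x3 & ~x1) | (x2 & ~x1) | ~~x1   — double negation
⇔ (x3 & ~x1) | (x2 & ~x1) | x1   — double negation
⇔ (x3 | x2 | x1) & (x3 | ~x1 | x1) & (~x1 | x2 | x1) & (~x1 | ~x1 | x1)   — distribute | over &
⇔ x3 | x2 | x1   — simplify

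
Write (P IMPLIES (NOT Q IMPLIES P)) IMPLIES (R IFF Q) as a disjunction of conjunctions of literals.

(NOT R AND NOT Q) OR (Q AND R)

(P IMPLIES (NOT Q IMPLIES P)) IMPLIES (R IFF Q)
⇔ NOT (P IMPLIES (NOT Q IMPLIES P)) OR (R IFF Q)   [eliminate IMPLIES]
⇔ NOT (NOT P OR (NOT Q IMPLIES P)) OR (R IFF Q)   [eliminate IMPLIES]
⇔ NOT (NOT P OR NOT NOT Q OR P) OR (R IFF Q)   [eliminate IMPLIES]
⇔ NOT (NOT P OR NOT NOT Q OR P) OR ((R IMPLIES Q) AND (Q IMPLIES R))   [eliminate IFF]
⇔ NOT (NOT P OR NOT NOT Q OR P) OR ((NOT R OR Q) AND (Q IMPLIES R))   [eliminate IMPLIES]
⇔ NOT (NOT P OR NOT NOT Q OR P) OR ((NOT R OR Q) AND (NOT Q OR R))   [eliminate IMPLIES]
⇔ (NOT NOT P AND NOT NOT NOT Q AND NOT P) OR ((NOT R OR Q) AND (NOT Q OR R))   [De Morgan]
⇔ (P AND NOT NOT NOT Q AND NOT P) OR ((NOT R OR Q) AND (NOT Q OR R))   [double negation]
⇔ (P AND NOT Q AND NOT P) OR ((NOT R OR Q) AND (NOT Q OR R))   [double negation]
⇔ (P AND NOT Q AND NOT P) OR (NOT R AND NOT Q) OR (NOT R AND R) OR (Q AND NOT Q) OR (Q AND R)   [distribute AND over OR]
⇔ (NOT R AND NOT Q) OR (Q AND R)   [simplify]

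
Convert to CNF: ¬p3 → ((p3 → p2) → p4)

p3 ∨ p4

¬p3 → ((p3 → p2) → p4)
≡ ¬¬p3 ∨ ((p3 → p2) → p4)   [eliminate →]
≡ ¬¬p3 ∨ ¬(p3 → p2) ∨ p4   [eliminate →]
≡ ¬¬p3 ∨ ¬(¬p3 ∨ p2) ∨ p4   [eliminate →]
≡ p3 ∨ ¬(¬p3 ∨ p2) ∨ p4   [double negation]
≡ p3 ∨ ¬¬p3 ∧ ¬p2 ∨ p4   [De Morgan]
≡ p3 ∨ p3 ∧ ¬p2 ∨ p4   [double negation]
≡ (p3 ∨ p3 ∨ p4) ∧ (p3 ∨ ¬p2 ∨ p4)   [distribute ∨ over ∧]
≡ p3 ∨ p4   [simplify]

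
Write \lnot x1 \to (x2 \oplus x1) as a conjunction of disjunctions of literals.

x1 \lor x2

\lnot x1 \to (x2 \oplus x1)
≡ \lnot \lnot x1 \lor (x2 \oplus x1)   [eliminate \to]
≡ \lnot \lnot x1 \lor ((x2 \lor x1) \land \lnot (x2 \land x1))   [expand \oplus]
≡ x1 \lor ((x2 \lor x1) \land \lnot (x2 \land x1))   [double negation]
≡ x1 \lor ((x2 \lor x1) \land (\lnot x2 \lor \lnot x1))   [De Morgan]
≡ (x1 \lor x2 \lor x1) \land (x1 \lor \lnot x2 \lor \lnot x1)   [distribute \lor over \land]
≡ x1 \lor x2   [simplify]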